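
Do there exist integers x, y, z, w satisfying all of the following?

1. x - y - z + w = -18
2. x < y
Yes

Take x = -1, y = 0, z = 0, w = -17. Substituting into each constraint:
  (1) (-1) + 0 + 0 + (-17) = -18 ✓
  (2) -1 < 0 ✓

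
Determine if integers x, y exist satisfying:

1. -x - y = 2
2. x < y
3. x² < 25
Yes

Take x = -2, y = 0. Substituting into each constraint:
  (1) 2 + 0 = 2 ✓
  (2) -2 < 0 ✓
  (3) x² = (-2)² = 4, and 4 < 25 ✓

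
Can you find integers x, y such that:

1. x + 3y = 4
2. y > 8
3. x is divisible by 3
No

A contradictory subset is {x + 3y = 4, x is divisible by 3}. No integer assignment can satisfy these jointly:

  - x + 3y = 4: is a linear equation tying the variables together
  - x is divisible by 3: restricts x to multiples of 3

Modular obstruction: writing x = 3x', every remaining term of the linear equation is divisible by 3, so the left side is ≡ 0 (mod 3); but the right side 4 ≡ 1 (mod 3). No integers can satisfy it.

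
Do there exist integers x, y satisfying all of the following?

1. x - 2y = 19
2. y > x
Yes

Take x = -21, y = -20. Substituting into each constraint:
  (1) (-21) - 2(-20) = 19 ✓
  (2) -20 > -21 ✓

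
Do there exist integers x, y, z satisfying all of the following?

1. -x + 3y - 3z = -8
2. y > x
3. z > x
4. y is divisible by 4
Yes

Take x = -1, y = 0, z = 3. Substituting into each constraint:
  (1) 1 + 3(0) - 3(3) = -8 ✓
  (2) 0 > -1 ✓
  (3) 3 > -1 ✓
  (4) 0 = 4 × 0, remainder 0 ✓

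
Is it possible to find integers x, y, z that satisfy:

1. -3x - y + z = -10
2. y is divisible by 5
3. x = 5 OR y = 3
Yes

Take x = 5, y = 5, z = 10. Substituting into each constraint:
  (1) -3(5) + (-5) + 10 = -10 ✓
  (2) 5 = 5 × 1, remainder 0 ✓
  (3) x = 5, target 5 ✓ (first branch holds)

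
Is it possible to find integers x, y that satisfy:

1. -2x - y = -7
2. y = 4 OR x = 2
Yes

Take x = 2, y = 3. Substituting into each constraint:
  (1) -2(2) + (-3) = -7 ✓
  (2) x = 2, target 2 ✓ (second branch holds)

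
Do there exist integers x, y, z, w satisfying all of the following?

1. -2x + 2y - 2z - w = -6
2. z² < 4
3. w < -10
Yes

Take x = 9, y = 0, z = 0, w = -12. Substituting into each constraint:
  (1) -2(9) + 2(0) - 2(0) + 12 = -6 ✓
  (2) z² = (0)² = 0, and 0 < 4 ✓
  (3) -12 < -10 ✓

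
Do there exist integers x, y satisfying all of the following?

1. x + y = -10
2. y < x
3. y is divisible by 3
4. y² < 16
No

A contradictory subset is {x + y = -10, y < x, y² < 16}. No integer assignment can satisfy these jointly:

  - x + y = -10: is a linear equation tying the variables together
  - y < x: bounds one variable relative to another variable
  - y² < 16: restricts y to |y| ≤ 3

Propagating the comparison: x > y and y ≥ -3 give x ≥ -2. Range argument: with x ∈ [-2, ∞], y ∈ [-3, 3], the left side of the equation is at least -5, but the right side is -10 < -5. No integer solution exists.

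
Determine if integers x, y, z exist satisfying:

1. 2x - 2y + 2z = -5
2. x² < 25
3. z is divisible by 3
No

Even the single constraint (2x - 2y + 2z = -5) is infeasible over the integers.

  - 2x - 2y + 2z = -5: every term on the left is divisible by 2, so the LHS ≡ 0 (mod 2), but the RHS -5 is not — no integer solution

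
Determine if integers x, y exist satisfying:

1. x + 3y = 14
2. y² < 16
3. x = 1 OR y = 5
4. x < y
No

A contradictory subset is {x + 3y = 14, y² < 16, x = 1 OR y = 5}. No integer assignment can satisfy these jointly:

  - x + 3y = 14: is a linear equation tying the variables together
  - y² < 16: restricts y to |y| ≤ 3
  - x = 1 OR y = 5: forces a choice: either x = 1 or y = 5

Split on the disjunction (x = 1 OR y = 5):
  • If x = 1: with x = 1, every remaining term of the linear equation is divisible by 3, so the left side is ≡ 0 (mod 3); but the right side 13 ≡ 1 (mod 3). No integers can satisfy it.
  • If y = 5: this contradicts y² < 16, which requires |y| ≤ 3.
Both branches are infeasible, so the system has no integer solution.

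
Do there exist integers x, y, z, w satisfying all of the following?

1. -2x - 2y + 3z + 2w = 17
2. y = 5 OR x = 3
Yes

Take x = 3, y = -10, z = 1, w = 0. Substituting into each constraint:
  (1) -2(3) - 2(-10) + 3(1) + 2(0) = 17 ✓
  (2) x = 3, target 3 ✓ (second branch holds)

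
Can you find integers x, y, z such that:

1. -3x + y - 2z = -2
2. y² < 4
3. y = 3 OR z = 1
Yes

Take x = 0, y = 0, z = 1. Substituting into each constraint:
  (1) -3(0) + 0 - 2(1) = -2 ✓
  (2) y² = (0)² = 0, and 0 < 4 ✓
  (3) z = 1, target 1 ✓ (second branch holds)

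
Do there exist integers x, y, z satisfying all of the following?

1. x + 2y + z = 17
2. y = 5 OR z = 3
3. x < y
Yes

Take x = 4, y = 5, z = 3. Substituting into each constraint:
  (1) 4 + 2(5) + 3 = 17 ✓
  (2) y = 5, target 5 ✓ (first branch holds)
  (3) 4 < 5 ✓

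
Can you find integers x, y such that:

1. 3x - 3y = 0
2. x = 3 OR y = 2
Yes

Take x = 2, y = 2. Substituting into each constraint:
  (1) 3(2) - 3(2) = 0 ✓
  (2) y = 2, target 2 ✓ (second branch holds)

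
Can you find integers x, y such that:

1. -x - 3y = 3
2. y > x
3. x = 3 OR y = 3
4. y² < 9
No

The full constraint system is jointly infeasible over the integers. Each constraint and what it forces:

  - -x - 3y = 3: is a linear equation tying the variables together
  - y > x: bounds one variable relative to another variable
  - x = 3 OR y = 3: forces a choice: either x = 3 or y = 3
  - y² < 9: restricts y to |y| ≤ 2

Split on the disjunction (x = 3 OR y = 3):
  • If x = 3: the equation forces y = -2, giving (x, y) = (3, -2), which violates y > x.
  • If y = 3: this contradicts y² < 9, which requires |y| ≤ 2.
Both branches are infeasible, so the system has no integer solution.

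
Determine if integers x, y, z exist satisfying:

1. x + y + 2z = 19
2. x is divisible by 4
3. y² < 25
Yes

Take x = 0, y = 1, z = 9. Substituting into each constraint:
  (1) 0 + 1 + 2(9) = 19 ✓
  (2) 0 = 4 × 0, remainder 0 ✓
  (3) y² = (1)² = 1, and 1 < 25 ✓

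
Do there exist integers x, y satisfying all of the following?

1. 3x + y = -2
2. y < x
Yes

Take x = 0, y = -2. Substituting into each constraint:
  (1) 3(0) + (-2) = -2 ✓
  (2) -2 < 0 ✓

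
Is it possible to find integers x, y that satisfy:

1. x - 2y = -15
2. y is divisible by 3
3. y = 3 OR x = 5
Yes

Take x = -9, y = 3. Substituting into each constraint:
  (1) (-9) - 2(3) = -15 ✓
  (2) 3 = 3 × 1, remainder 0 ✓
  (3) y = 3, target 3 ✓ (first branch holds)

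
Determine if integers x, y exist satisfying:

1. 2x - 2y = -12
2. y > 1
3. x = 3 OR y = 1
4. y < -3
No

A contradictory subset is {y > 1, y < -3}. No integer assignment can satisfy these jointly:

  - y > 1: bounds one variable relative to a constant
  - y < -3: bounds one variable relative to a constant

Direct contradiction: the bounds on y require y ≥ 2 and y ≤ -4 simultaneously, which is empty.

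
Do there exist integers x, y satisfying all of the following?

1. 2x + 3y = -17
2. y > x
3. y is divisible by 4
No

A contradictory subset is {2x + 3y = -17, y is divisible by 4}. No integer assignment can satisfy these jointly:

  - 2x + 3y = -17: is a linear equation tying the variables together
  - y is divisible by 4: restricts y to multiples of 4

Modular obstruction: writing y = 4y', every remaining term of the linear equation is divisible by 2, so the left side is ≡ 0 (mod 2); but the right side -17 ≡ 1 (mod 2). No integers can satisfy it.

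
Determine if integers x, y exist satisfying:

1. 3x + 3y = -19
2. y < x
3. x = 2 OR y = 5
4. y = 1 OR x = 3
No

Even the single constraint (3x + 3y = -19) is infeasible over the integers.

  - 3x + 3y = -19: every term on the left is divisible by 3, so the LHS ≡ 0 (mod 3), but the RHS -19 is not — no integer solution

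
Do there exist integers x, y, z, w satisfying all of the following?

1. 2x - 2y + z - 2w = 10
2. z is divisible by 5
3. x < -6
Yes

Take x = -7, y = 0, z = 0, w = -12. Substituting into each constraint:
  (1) 2(-7) - 2(0) + 0 - 2(-12) = 10 ✓
  (2) 0 = 5 × 0, remainder 0 ✓
  (3) -7 < -6 ✓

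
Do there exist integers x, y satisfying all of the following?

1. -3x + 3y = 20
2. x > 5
No

Even the single constraint (-3x + 3y = 20) is infeasible over the integers.

  - -3x + 3y = 20: every term on the left is divisible by 3, so the LHS ≡ 0 (mod 3), but the RHS 20 is not — no integer solution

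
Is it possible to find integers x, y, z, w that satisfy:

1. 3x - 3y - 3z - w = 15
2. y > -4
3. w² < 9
Yes

Take x = 0, y = 0, z = -5, w = 0. Substituting into each constraint:
  (1) 3(0) - 3(0) - 3(-5) + 0 = 15 ✓
  (2) 0 > -4 ✓
  (3) w² = (0)² = 0, and 0 < 9 ✓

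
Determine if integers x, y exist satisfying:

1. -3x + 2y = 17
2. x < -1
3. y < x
Yes

Take x = -19, y = -20. Substituting into each constraint:
  (1) -3(-19) + 2(-20) = 17 ✓
  (2) -19 < -1 ✓
  (3) -20 < -19 ✓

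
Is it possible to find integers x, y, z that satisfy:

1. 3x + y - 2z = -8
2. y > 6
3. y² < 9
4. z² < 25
No

A contradictory subset is {y > 6, y² < 9}. No integer assignment can satisfy these jointly:

  - y > 6: bounds one variable relative to a constant
  - y² < 9: restricts y to |y| ≤ 2

Direct contradiction: the bounds on y require y ≥ 7 and y ≤ 2 simultaneously, which is empty.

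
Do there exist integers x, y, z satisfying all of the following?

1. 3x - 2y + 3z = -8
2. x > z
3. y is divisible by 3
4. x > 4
No

A contradictory subset is {3x - 2y + 3z = -8, y is divisible by 3}. No integer assignment can satisfy these jointly:

  - 3x - 2y + 3z = -8: is a linear equation tying the variables together
  - y is divisible by 3: restricts y to multiples of 3

Modular obstruction: writing y = 3y', every remaining term of the linear equation is divisible by 3, so the left side is ≡ 0 (mod 3); but the right side -8 ≡ 1 (mod 3). No integers can satisfy it.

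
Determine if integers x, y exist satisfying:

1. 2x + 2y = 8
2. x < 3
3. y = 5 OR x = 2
Yes

Take x = 2, y = 2. Substituting into each constraint:
  (1) 2(2) + 2(2) = 8 ✓
  (2) 2 < 3 ✓
  (3) x = 2, target 2 ✓ (second branch holds)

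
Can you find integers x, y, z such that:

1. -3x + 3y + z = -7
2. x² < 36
Yes

Take x = 0, y = -3, z = 2. Substituting into each constraint:
  (1) -3(0) + 3(-3) + 2 = -7 ✓
  (2) x² = (0)² = 0, and 0 < 36 ✓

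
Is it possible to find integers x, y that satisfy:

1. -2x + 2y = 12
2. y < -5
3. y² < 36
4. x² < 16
No

A contradictory subset is {y < -5, y² < 36}. No integer assignment can satisfy these jointly:

  - y < -5: bounds one variable relative to a constant
  - y² < 36: restricts y to |y| ≤ 5

Direct contradiction: the bounds on y require y ≥ -5 and y ≤ -6 simultaneously, which is empty.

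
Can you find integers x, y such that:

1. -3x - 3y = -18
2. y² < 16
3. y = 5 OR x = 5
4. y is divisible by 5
No

The full constraint system is jointly infeasible over the integers. Each constraint and what it forces:

  - -3x - 3y = -18: is a linear equation tying the variables together
  - y² < 16: restricts y to |y| ≤ 3
  - y = 5 OR x = 5: forces a choice: either y = 5 or x = 5
  - y is divisible by 5: restricts y to multiples of 5

Split on the disjunction (y = 5 OR x = 5):
  • If y = 5: this contradicts y² < 16, which requires |y| ≤ 3.
  • If x = 5: with x = 5, writing y = 5y', every remaining term of the linear equation is divisible by 15, so the left side is ≡ 0 (mod 15); but the right side -3 ≡ 12 (mod 15). No integers can satisfy it.
Both branches are infeasible, so the system has no integer solution.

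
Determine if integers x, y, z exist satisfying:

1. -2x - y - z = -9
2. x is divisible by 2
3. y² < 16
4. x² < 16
Yes

Take x = 0, y = 2, z = 7. Substituting into each constraint:
  (1) -2(0) + (-2) + (-7) = -9 ✓
  (2) 0 = 2 × 0, remainder 0 ✓
  (3) y² = (2)² = 4, and 4 < 16 ✓
  (4) x² = (0)² = 0, and 0 < 16 ✓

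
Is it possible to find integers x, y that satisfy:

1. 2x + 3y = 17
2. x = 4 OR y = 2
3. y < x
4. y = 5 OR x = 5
No

A contradictory subset is {2x + 3y = 17, y < x, y = 5 OR x = 5}. No integer assignment can satisfy these jointly:

  - 2x + 3y = 17: is a linear equation tying the variables together
  - y < x: bounds one variable relative to another variable
  - y = 5 OR x = 5: forces a choice: either y = 5 or x = 5

Split on the disjunction (y = 5 OR x = 5):
  • If y = 5: the equation forces x = 1, giving (y, x) = (5, 1), which violates x > y.
  • If x = 5: with x = 5, every remaining term of the linear equation is divisible by 3, so the left side is ≡ 0 (mod 3); but the right side 7 ≡ 1 (mod 3). No integers can satisfy it.
Both branches are infeasible, so the system has no integer solution.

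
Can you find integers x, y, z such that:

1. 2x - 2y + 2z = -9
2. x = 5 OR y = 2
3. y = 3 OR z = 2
No

Even the single constraint (2x - 2y + 2z = -9) is infeasible over the integers.

  - 2x - 2y + 2z = -9: every term on the left is divisible by 2, so the LHS ≡ 0 (mod 2), but the RHS -9 is not — no integer solution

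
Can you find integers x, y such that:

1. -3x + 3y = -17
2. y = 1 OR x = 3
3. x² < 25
No

Even the single constraint (-3x + 3y = -17) is infeasible over the integers.

  - -3x + 3y = -17: every term on the left is divisible by 3, so the LHS ≡ 0 (mod 3), but the RHS -17 is not — no integer solution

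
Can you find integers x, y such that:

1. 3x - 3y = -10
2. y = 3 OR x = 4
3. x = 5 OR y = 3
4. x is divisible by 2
No

Even the single constraint (3x - 3y = -10) is infeasible over the integers.

  - 3x - 3y = -10: every term on the left is divisible by 3, so the LHS ≡ 0 (mod 3), but the RHS -10 is not — no integer solution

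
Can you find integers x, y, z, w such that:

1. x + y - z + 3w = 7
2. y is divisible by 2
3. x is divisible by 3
Yes

Take x = 0, y = 0, z = 2, w = 3. Substituting into each constraint:
  (1) 0 + 0 + (-2) + 3(3) = 7 ✓
  (2) 0 = 2 × 0, remainder 0 ✓
  (3) 0 = 3 × 0, remainder 0 ✓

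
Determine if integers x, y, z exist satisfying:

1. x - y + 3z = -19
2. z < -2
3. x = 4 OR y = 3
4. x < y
Yes

Take x = 2, y = 3, z = -6. Substituting into each constraint:
  (1) 2 + (-3) + 3(-6) = -19 ✓
  (2) -6 < -2 ✓
  (3) y = 3, target 3 ✓ (second branch holds)
  (4) 2 < 3 ✓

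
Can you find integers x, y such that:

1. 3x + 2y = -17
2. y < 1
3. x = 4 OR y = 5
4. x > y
No

A contradictory subset is {3x + 2y = -17, y < 1, x = 4 OR y = 5}. No integer assignment can satisfy these jointly:

  - 3x + 2y = -17: is a linear equation tying the variables together
  - y < 1: bounds one variable relative to a constant
  - x = 4 OR y = 5: forces a choice: either x = 4 or y = 5

Split on the disjunction (x = 4 OR y = 5):
  • If x = 4: with x = 4, every remaining term of the linear equation is divisible by 2, so the left side is ≡ 0 (mod 2); but the right side -29 ≡ 1 (mod 2). No integers can satisfy it.
  • If y = 5: this contradicts the bound y ≤ 0.
Both branches are infeasible, so the system has no integer solution.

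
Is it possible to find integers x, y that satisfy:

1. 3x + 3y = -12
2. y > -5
Yes

Take x = 0, y = -4. Substituting into each constraint:
  (1) 3(0) + 3(-4) = -12 ✓
  (2) -4 > -5 ✓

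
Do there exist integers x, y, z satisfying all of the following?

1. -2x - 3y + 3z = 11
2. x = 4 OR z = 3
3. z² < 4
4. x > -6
No

A contradictory subset is {-2x - 3y + 3z = 11, x = 4 OR z = 3, z² < 4}. No integer assignment can satisfy these jointly:

  - -2x - 3y + 3z = 11: is a linear equation tying the variables together
  - x = 4 OR z = 3: forces a choice: either x = 4 or z = 3
  - z² < 4: restricts z to |z| ≤ 1

Split on the disjunction (x = 4 OR z = 3):
  • If x = 4: with x = 4, every remaining term of the linear equation is divisible by 3, so the left side is ≡ 0 (mod 3); but the right side 19 ≡ 1 (mod 3). No integers can satisfy it.
  • If z = 3: this contradicts z² < 4, which requires |z| ≤ 1.
Both branches are infeasible, so the system has no integer solution.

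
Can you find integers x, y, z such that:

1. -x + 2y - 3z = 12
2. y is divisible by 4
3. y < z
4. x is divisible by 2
Yes

Take x = -18, y = 0, z = 2. Substituting into each constraint:
  (1) 18 + 2(0) - 3(2) = 12 ✓
  (2) 0 = 4 × 0, remainder 0 ✓
  (3) 0 < 2 ✓
  (4) -18 = 2 × -9, remainder 0 ✓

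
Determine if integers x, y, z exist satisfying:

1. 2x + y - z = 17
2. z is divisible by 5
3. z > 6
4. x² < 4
Yes

Take x = 0, y = 27, z = 10. Substituting into each constraint:
  (1) 2(0) + 27 + (-10) = 17 ✓
  (2) 10 = 5 × 2, remainder 0 ✓
  (3) 10 > 6 ✓
  (4) x² = (0)² = 0, and 0 < 4 ✓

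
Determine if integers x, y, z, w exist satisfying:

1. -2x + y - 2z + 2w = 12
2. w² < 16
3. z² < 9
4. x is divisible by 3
Yes

Take x = 0, y = 8, z = 0, w = 2. Substituting into each constraint:
  (1) -2(0) + 8 - 2(0) + 2(2) = 12 ✓
  (2) w² = (2)² = 4, and 4 < 16 ✓
  (3) z² = (0)² = 0, and 0 < 9 ✓
  (4) 0 = 3 × 0, remainder 0 ✓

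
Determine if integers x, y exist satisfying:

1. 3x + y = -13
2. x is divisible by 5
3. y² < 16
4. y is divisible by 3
No

A contradictory subset is {3x + y = -13, y is divisible by 3}. No integer assignment can satisfy these jointly:

  - 3x + y = -13: is a linear equation tying the variables together
  - y is divisible by 3: restricts y to multiples of 3

Modular obstruction: writing y = 3y', every remaining term of the linear equation is divisible by 3, so the left side is ≡ 0 (mod 3); but the right side -13 ≡ 2 (mod 3). No integers can satisfy it.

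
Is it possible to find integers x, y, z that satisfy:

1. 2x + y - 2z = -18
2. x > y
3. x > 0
Yes

Take x = 1, y = 0, z = 10. Substituting into each constraint:
  (1) 2(1) + 0 - 2(10) = -18 ✓
  (2) 1 > 0 ✓
  (3) 1 > 0 ✓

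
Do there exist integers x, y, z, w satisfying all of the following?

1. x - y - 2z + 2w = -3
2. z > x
Yes

Take x = 0, y = 1, z = 1, w = 0. Substituting into each constraint:
  (1) 0 + (-1) - 2(1) + 2(0) = -3 ✓
  (2) 1 > 0 ✓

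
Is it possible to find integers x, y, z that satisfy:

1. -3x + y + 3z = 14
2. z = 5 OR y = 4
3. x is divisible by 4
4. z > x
Yes

Take x = 4, y = 11, z = 5. Substituting into each constraint:
  (1) -3(4) + 11 + 3(5) = 14 ✓
  (2) z = 5, target 5 ✓ (first branch holds)
  (3) 4 = 4 × 1, remainder 0 ✓
  (4) 5 > 4 ✓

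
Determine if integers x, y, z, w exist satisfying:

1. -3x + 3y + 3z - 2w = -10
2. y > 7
Yes

Take x = 10, y = 8, z = 0, w = 2. Substituting into each constraint:
  (1) -3(10) + 3(8) + 3(0) - 2(2) = -10 ✓
  (2) 8 > 7 ✓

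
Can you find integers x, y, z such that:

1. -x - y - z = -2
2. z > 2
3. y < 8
Yes

Take x = -1, y = 0, z = 3. Substituting into each constraint:
  (1) 1 + 0 + (-3) = -2 ✓
  (2) 3 > 2 ✓
  (3) 0 < 8 ✓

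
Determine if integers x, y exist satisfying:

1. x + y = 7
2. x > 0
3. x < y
Yes

Take x = 3, y = 4. Substituting into each constraint:
  (1) 3 + 4 = 7 ✓
  (2) 3 > 0 ✓
  (3) 3 < 4 ✓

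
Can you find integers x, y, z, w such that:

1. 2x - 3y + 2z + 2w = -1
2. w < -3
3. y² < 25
Yes

Take x = 0, y = -1, z = 2, w = -4. Substituting into each constraint:
  (1) 2(0) - 3(-1) + 2(2) + 2(-4) = -1 ✓
  (2) -4 < -3 ✓
  (3) y² = (-1)² = 1, and 1 < 25 ✓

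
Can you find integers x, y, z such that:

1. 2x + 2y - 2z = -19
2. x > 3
No

Even the single constraint (2x + 2y - 2z = -19) is infeasible over the integers.

  - 2x + 2y - 2z = -19: every term on the left is divisible by 2, so the LHS ≡ 0 (mod 2), but the RHS -19 is not — no integer solution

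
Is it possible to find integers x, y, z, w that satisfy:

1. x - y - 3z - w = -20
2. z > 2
Yes

Take x = -11, y = 0, z = 3, w = 0. Substituting into each constraint:
  (1) (-11) + 0 - 3(3) + 0 = -20 ✓
  (2) 3 > 2 ✓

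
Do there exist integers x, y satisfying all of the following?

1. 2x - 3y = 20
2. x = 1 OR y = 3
Yes

Take x = 1, y = -6. Substituting into each constraint:
  (1) 2(1) - 3(-6) = 20 ✓
  (2) x = 1, target 1 ✓ (first branch holds)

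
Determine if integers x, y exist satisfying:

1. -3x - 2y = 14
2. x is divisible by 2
Yes

Take x = 0, y = -7. Substituting into each constraint:
  (1) -3(0) - 2(-7) = 14 ✓
  (2) 0 = 2 × 0, remainder 0 ✓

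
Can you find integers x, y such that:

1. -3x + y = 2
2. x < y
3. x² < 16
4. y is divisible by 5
Yes

Take x = 1, y = 5. Substituting into each constraint:
  (1) -3(1) + 5 = 2 ✓
  (2) 1 < 5 ✓
  (3) x² = (1)² = 1, and 1 < 16 ✓
  (4) 5 = 5 × 1, remainder 0 ✓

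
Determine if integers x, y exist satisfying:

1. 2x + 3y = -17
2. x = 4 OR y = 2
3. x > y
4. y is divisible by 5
No

A contradictory subset is {2x + 3y = -17, x = 4 OR y = 2, x > y}. No integer assignment can satisfy these jointly:

  - 2x + 3y = -17: is a linear equation tying the variables together
  - x = 4 OR y = 2: forces a choice: either x = 4 or y = 2
  - x > y: bounds one variable relative to another variable

Split on the disjunction (x = 4 OR y = 2):
  • If x = 4: with x = 4, every remaining term of the linear equation is divisible by 3, so the left side is ≡ 0 (mod 3); but the right side -25 ≡ 2 (mod 3). No integers can satisfy it.
  • If y = 2: with y = 2, every remaining term of the linear equation is divisible by 2, so the left side is ≡ 0 (mod 2); but the right side -23 ≡ 1 (mod 2). No integers can satisfy it.
Both branches are infeasible, so the system has no integer solution.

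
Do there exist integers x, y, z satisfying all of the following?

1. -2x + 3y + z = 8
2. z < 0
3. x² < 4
Yes

Take x = 0, y = 3, z = -1. Substituting into each constraint:
  (1) -2(0) + 3(3) + (-1) = 8 ✓
  (2) -1 < 0 ✓
  (3) x² = (0)² = 0, and 0 < 4 ✓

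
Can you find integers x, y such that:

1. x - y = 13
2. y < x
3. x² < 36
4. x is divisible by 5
Yes

Take x = 0, y = -13. Substituting into each constraint:
  (1) 0 + 13 = 13 ✓
  (2) -13 < 0 ✓
  (3) x² = (0)² = 0, and 0 < 36 ✓
  (4) 0 = 5 × 0, remainder 0 ✓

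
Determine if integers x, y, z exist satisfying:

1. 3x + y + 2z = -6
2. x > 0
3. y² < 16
Yes

Take x = 2, y = 0, z = -6. Substituting into each constraint:
  (1) 3(2) + 0 + 2(-6) = -6 ✓
  (2) 2 > 0 ✓
  (3) y² = (0)² = 0, and 0 < 16 ✓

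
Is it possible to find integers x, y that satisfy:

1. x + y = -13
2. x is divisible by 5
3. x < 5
Yes

Take x = 0, y = -13. Substituting into each constraint:
  (1) 0 + (-13) = -13 ✓
  (2) 0 = 5 × 0, remainder 0 ✓
  (3) 0 < 5 ✓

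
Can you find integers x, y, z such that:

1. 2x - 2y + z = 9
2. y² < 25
Yes

Take x = 0, y = -4, z = 1. Substituting into each constraint:
  (1) 2(0) - 2(-4) + 1 = 9 ✓
  (2) y² = (-4)² = 16, and 16 < 25 ✓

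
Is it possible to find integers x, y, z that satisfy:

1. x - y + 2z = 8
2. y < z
Yes

Take x = 6, y = 0, z = 1. Substituting into each constraint:
  (1) 6 + 0 + 2(1) = 8 ✓
  (2) 0 < 1 ✓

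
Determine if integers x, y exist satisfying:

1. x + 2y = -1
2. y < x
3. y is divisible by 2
Yes

Take x = 3, y = -2. Substituting into each constraint:
  (1) 3 + 2(-2) = -1 ✓
  (2) -2 < 3 ✓
  (3) -2 = 2 × -1, remainder 0 ✓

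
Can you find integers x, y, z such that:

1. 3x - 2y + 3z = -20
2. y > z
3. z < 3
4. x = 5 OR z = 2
Yes

Take x = 5, y = -32, z = -33. Substituting into each constraint:
  (1) 3(5) - 2(-32) + 3(-33) = -20 ✓
  (2) -32 > -33 ✓
  (3) -33 < 3 ✓
  (4) x = 5, target 5 ✓ (first branch holds)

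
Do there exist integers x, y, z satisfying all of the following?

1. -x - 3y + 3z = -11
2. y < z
Yes

Take x = 14, y = -1, z = 0. Substituting into each constraint:
  (1) (-14) - 3(-1) + 3(0) = -11 ✓
  (2) -1 < 0 ✓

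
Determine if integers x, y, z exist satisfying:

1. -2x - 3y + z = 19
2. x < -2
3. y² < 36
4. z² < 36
Yes

Take x = -11, y = 1, z = 0. Substituting into each constraint:
  (1) -2(-11) - 3(1) + 0 = 19 ✓
  (2) -11 < -2 ✓
  (3) y² = (1)² = 1, and 1 < 36 ✓
  (4) z² = (0)² = 0, and 0 < 36 ✓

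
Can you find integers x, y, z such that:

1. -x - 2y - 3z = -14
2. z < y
Yes

Take x = 17, y = 0, z = -1. Substituting into each constraint:
  (1) (-17) - 2(0) - 3(-1) = -14 ✓
  (2) -1 < 0 ✓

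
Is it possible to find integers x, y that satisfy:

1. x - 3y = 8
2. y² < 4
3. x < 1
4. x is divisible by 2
No

A contradictory subset is {x - 3y = 8, y² < 4, x < 1}. No integer assignment can satisfy these jointly:

  - x - 3y = 8: is a linear equation tying the variables together
  - y² < 4: restricts y to |y| ≤ 1
  - x < 1: bounds one variable relative to a constant

Range argument: with x ∈ [−∞, 0], y ∈ [-1, 1], the left side of the equation is at most 3, but the right side is 8 > 3. No integer solution exists.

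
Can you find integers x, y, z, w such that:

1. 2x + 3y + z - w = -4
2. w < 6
Yes

Take x = 0, y = 0, z = 0, w = 4. Substituting into each constraint:
  (1) 2(0) + 3(0) + 0 + (-4) = -4 ✓
  (2) 4 < 6 ✓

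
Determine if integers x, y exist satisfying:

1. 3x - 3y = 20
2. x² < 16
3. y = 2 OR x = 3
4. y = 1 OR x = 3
No

Even the single constraint (3x - 3y = 20) is infeasible over the integers.

  - 3x - 3y = 20: every term on the left is divisible by 3, so the LHS ≡ 0 (mod 3), but the RHS 20 is not — no integer solution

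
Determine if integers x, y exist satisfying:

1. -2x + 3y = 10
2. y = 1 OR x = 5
No

The full constraint system is jointly infeasible over the integers. Each constraint and what it forces:

  - -2x + 3y = 10: is a linear equation tying the variables together
  - y = 1 OR x = 5: forces a choice: either y = 1 or x = 5

Split on the disjunction (y = 1 OR x = 5):
  • If y = 1: with y = 1, every remaining term of the linear equation is divisible by 2, so the left side is ≡ 0 (mod 2); but the right side 7 ≡ 1 (mod 2). No integers can satisfy it.
  • If x = 5: with x = 5, every remaining term of the linear equation is divisible by 3, so the left side is ≡ 0 (mod 3); but the right side 20 ≡ 2 (mod 3). No integers can satisfy it.
Both branches are infeasible, so the system has no integer solution.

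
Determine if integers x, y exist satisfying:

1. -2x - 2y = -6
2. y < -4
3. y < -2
Yes

Take x = 8, y = -5. Substituting into each constraint:
  (1) -2(8) - 2(-5) = -6 ✓
  (2) -5 < -4 ✓
  (3) -5 < -2 ✓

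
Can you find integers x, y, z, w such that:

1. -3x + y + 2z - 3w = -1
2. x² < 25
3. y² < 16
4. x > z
Yes

Take x = 2, y = 0, z = 1, w = -1. Substituting into each constraint:
  (1) -3(2) + 0 + 2(1) - 3(-1) = -1 ✓
  (2) x² = (2)² = 4, and 4 < 25 ✓
  (3) y² = (0)² = 0, and 0 < 16 ✓
  (4) 2 > 1 ✓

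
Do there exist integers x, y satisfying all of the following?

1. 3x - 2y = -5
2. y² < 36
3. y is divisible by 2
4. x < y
Yes

Take x = -3, y = -2. Substituting into each constraint:
  (1) 3(-3) - 2(-2) = -5 ✓
  (2) y² = (-2)² = 4, and 4 < 36 ✓
  (3) -2 = 2 × -1, remainder 0 ✓
  (4) -3 < -2 ✓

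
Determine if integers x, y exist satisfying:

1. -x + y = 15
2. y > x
Yes

Take x = -15, y = 0. Substituting into each constraint:
  (1) 15 + 0 = 15 ✓
  (2) 0 > -15 ✓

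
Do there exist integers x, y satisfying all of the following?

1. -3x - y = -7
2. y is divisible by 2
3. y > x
Yes

Take x = 1, y = 4. Substituting into each constraint:
  (1) -3(1) + (-4) = -7 ✓
  (2) 4 = 2 × 2, remainder 0 ✓
  (3) 4 > 1 ✓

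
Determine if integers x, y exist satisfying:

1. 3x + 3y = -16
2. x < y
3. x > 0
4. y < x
No

Even the single constraint (3x + 3y = -16) is infeasible over the integers.

  - 3x + 3y = -16: every term on the left is divisible by 3, so the LHS ≡ 0 (mod 3), but the RHS -16 is not — no integer solution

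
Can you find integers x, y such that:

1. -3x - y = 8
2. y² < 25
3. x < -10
No

The full constraint system is jointly infeasible over the integers. Each constraint and what it forces:

  - -3x - y = 8: is a linear equation tying the variables together
  - y² < 25: restricts y to |y| ≤ 4
  - x < -10: bounds one variable relative to a constant

Range argument: with x ∈ [−∞, -11], y ∈ [-4, 4], the left side of the equation is at least 29, but the right side is 8 < 29. No integer solution exists.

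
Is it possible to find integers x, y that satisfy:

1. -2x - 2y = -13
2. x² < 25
No

Even the single constraint (-2x - 2y = -13) is infeasible over the integers.

  - -2x - 2y = -13: every term on the left is divisible by 2, so the LHS ≡ 0 (mod 2), but the RHS -13 is not — no integer solution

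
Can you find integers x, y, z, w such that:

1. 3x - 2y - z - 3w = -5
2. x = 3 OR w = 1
Yes

Take x = 3, y = 1, z = 0, w = 4. Substituting into each constraint:
  (1) 3(3) - 2(1) + 0 - 3(4) = -5 ✓
  (2) x = 3, target 3 ✓ (first branch holds)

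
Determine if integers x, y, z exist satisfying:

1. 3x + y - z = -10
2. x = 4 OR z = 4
Yes

Take x = 4, y = -19, z = 3. Substituting into each constraint:
  (1) 3(4) + (-19) + (-3) = -10 ✓
  (2) x = 4, target 4 ✓ (first branch holds)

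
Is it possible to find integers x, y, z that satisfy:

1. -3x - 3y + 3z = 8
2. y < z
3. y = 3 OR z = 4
No

Even the single constraint (-3x - 3y + 3z = 8) is infeasible over the integers.

  - -3x - 3y + 3z = 8: every term on the left is divisible by 3, so the LHS ≡ 0 (mod 3), but the RHS 8 is not — no integer solution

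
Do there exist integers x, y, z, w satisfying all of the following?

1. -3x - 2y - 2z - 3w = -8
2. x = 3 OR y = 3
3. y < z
Yes

Take x = 3, y = 0, z = 1, w = -1. Substituting into each constraint:
  (1) -3(3) - 2(0) - 2(1) - 3(-1) = -8 ✓
  (2) x = 3, target 3 ✓ (first branch holds)
  (3) 0 < 1 ✓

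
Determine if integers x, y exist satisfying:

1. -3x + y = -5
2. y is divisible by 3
No

The full constraint system is jointly infeasible over the integers. Each constraint and what it forces:

  - -3x + y = -5: is a linear equation tying the variables together
  - y is divisible by 3: restricts y to multiples of 3

Modular obstruction: writing y = 3y', every remaining term of the linear equation is divisible by 3, so the left side is ≡ 0 (mod 3); but the right side -5 ≡ 1 (mod 3). No integers can satisfy it.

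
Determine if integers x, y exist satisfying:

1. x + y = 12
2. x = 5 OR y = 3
Yes

Take x = 9, y = 3. Substituting into each constraint:
  (1) 9 + 3 = 12 ✓
  (2) y = 3, target 3 ✓ (second branch holds)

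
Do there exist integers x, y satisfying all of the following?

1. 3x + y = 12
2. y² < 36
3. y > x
No

The full constraint system is jointly infeasible over the integers. Each constraint and what it forces:

  - 3x + y = 12: is a linear equation tying the variables together
  - y² < 36: restricts y to |y| ≤ 5
  - y > x: bounds one variable relative to another variable

The bounds confine y to {-5, -4, -3, -2, -1, 0, 1, 2, 3, 4, 5}. For each value, substitute into the equation:
  • y = -5: the equation gives 3x = 17, so x would not be an integer.
  • y = -4: the equation gives 3x = 16, so x would not be an integer.
  • y = -3: the equation forces x = 5, but y > x fails since -3 ≤ 5.
  • y = -2: the equation gives 3x = 14, so x would not be an integer.
  • y = -1: the equation gives 3x = 13, so x would not be an integer.
  • y = 0: the equation forces x = 4, but y > x fails since 0 ≤ 4.
  • y = 1: the equation gives 3x = 11, so x would not be an integer.
  • y = 2: the equation gives 3x = 10, so x would not be an integer.
  • y = 3: the equation forces x = 3, but y > x fails since 3 ≤ 3.
  • y = 4: the equation gives 3x = 8, so x would not be an integer.
  • y = 5: the equation gives 3x = 7, so x would not be an integer.
Every case fails, so no integer solution exists.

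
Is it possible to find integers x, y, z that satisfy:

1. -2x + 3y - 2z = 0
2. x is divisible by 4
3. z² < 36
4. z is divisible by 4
Yes

Take x = 0, y = 0, z = 0. Substituting into each constraint:
  (1) -2(0) + 3(0) - 2(0) = 0 ✓
  (2) 0 = 4 × 0, remainder 0 ✓
  (3) z² = (0)² = 0, and 0 < 36 ✓
  (4) 0 = 4 × 0, remainder 0 ✓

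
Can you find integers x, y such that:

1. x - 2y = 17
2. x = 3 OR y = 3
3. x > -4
Yes

Take x = 3, y = -7. Substituting into each constraint:
  (1) 3 - 2(-7) = 17 ✓
  (2) x = 3, target 3 ✓ (first branch holds)
  (3) 3 > -4 ✓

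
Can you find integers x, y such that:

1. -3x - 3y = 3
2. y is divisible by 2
Yes

Take x = -1, y = 0. Substituting into each constraint:
  (1) -3(-1) - 3(0) = 3 ✓
  (2) 0 = 2 × 0, remainder 0 ✓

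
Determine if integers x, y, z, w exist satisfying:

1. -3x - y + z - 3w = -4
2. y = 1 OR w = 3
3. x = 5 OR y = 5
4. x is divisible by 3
Yes

Take x = 0, y = 5, z = 10, w = 3. Substituting into each constraint:
  (1) -3(0) + (-5) + 10 - 3(3) = -4 ✓
  (2) w = 3, target 3 ✓ (second branch holds)
  (3) y = 5, target 5 ✓ (second branch holds)
  (4) 0 = 3 × 0, remainder 0 ✓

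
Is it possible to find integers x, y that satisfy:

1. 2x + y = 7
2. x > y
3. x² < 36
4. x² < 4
No

A contradictory subset is {2x + y = 7, x > y, x² < 4}. No integer assignment can satisfy these jointly:

  - 2x + y = 7: is a linear equation tying the variables together
  - x > y: bounds one variable relative to another variable
  - x² < 4: restricts x to |x| ≤ 1

Propagating the comparison: y < x and x ≤ 1 give y ≤ 0. Range argument: with x ∈ [-1, 1], y ∈ [−∞, 0], the left side of the equation is at most 2, but the right side is 7 > 2. No integer solution exists.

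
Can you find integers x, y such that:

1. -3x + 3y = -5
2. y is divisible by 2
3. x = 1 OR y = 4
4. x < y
No

Even the single constraint (-3x + 3y = -5) is infeasible over the integers.

  - -3x + 3y = -5: every term on the left is divisible by 3, so the LHS ≡ 0 (mod 3), but the RHS -5 is not — no integer solution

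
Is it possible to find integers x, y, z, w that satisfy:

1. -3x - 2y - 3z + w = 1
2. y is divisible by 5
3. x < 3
Yes

Take x = 0, y = 0, z = 0, w = 1. Substituting into each constraint:
  (1) -3(0) - 2(0) - 3(0) + 1 = 1 ✓
  (2) 0 = 5 × 0, remainder 0 ✓
  (3) 0 < 3 ✓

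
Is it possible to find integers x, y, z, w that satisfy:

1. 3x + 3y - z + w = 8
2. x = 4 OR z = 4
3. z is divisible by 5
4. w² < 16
Yes

Take x = 4, y = -2, z = 0, w = 2. Substituting into each constraint:
  (1) 3(4) + 3(-2) + 0 + 2 = 8 ✓
  (2) x = 4, target 4 ✓ (first branch holds)
  (3) 0 = 5 × 0, remainder 0 ✓
  (4) w² = (2)² = 4, and 4 < 16 ✓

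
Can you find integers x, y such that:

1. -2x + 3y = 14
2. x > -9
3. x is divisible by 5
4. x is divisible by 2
Yes

Take x = 20, y = 18. Substituting into each constraint:
  (1) -2(20) + 3(18) = 14 ✓
  (2) 20 > -9 ✓
  (3) 20 = 5 × 4, remainder 0 ✓
  (4) 20 = 2 × 10, remainder 0 ✓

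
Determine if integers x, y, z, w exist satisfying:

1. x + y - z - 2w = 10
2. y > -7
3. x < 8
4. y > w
Yes

Take x = 0, y = 1, z = -9, w = 0. Substituting into each constraint:
  (1) 0 + 1 + 9 - 2(0) = 10 ✓
  (2) 1 > -7 ✓
  (3) 0 < 8 ✓
  (4) 1 > 0 ✓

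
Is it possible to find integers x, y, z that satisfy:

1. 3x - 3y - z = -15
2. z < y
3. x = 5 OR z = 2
Yes

Take x = 5, y = 10, z = 0. Substituting into each constraint:
  (1) 3(5) - 3(10) + 0 = -15 ✓
  (2) 0 < 10 ✓
  (3) x = 5, target 5 ✓ (first branch holds)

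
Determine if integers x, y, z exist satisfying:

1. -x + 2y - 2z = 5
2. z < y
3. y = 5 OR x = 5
Yes

Take x = 5, y = 6, z = 1. Substituting into each constraint:
  (1) (-5) + 2(6) - 2(1) = 5 ✓
  (2) 1 < 6 ✓
  (3) x = 5, target 5 ✓ (second branch holds)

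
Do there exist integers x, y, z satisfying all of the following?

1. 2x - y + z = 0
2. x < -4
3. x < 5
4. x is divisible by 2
Yes

Take x = -6, y = -12, z = 0. Substituting into each constraint:
  (1) 2(-6) + 12 + 0 = 0 ✓
  (2) -6 < -4 ✓
  (3) -6 < 5 ✓
  (4) -6 = 2 × -3, remainder 0 ✓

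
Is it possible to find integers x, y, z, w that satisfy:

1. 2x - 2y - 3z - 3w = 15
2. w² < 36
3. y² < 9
Yes

Take x = 0, y = 0, z = 0, w = -5. Substituting into each constraint:
  (1) 2(0) - 2(0) - 3(0) - 3(-5) = 15 ✓
  (2) w² = (-5)² = 25, and 25 < 36 ✓
  (3) y² = (0)² = 0, and 0 < 9 ✓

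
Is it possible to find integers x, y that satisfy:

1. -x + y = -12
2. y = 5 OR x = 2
Yes

Take x = 2, y = -10. Substituting into each constraint:
  (1) (-2) + (-10) = -12 ✓
  (2) x = 2, target 2 ✓ (second branch holds)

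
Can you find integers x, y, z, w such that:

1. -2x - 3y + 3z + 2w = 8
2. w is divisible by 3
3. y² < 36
Yes

Take x = -4, y = 0, z = 0, w = 0. Substituting into each constraint:
  (1) -2(-4) - 3(0) + 3(0) + 2(0) = 8 ✓
  (2) 0 = 3 × 0, remainder 0 ✓
  (3) y² = (0)² = 0, and 0 < 36 ✓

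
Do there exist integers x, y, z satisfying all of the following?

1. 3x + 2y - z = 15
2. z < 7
Yes

Take x = 0, y = 8, z = 1. Substituting into each constraint:
  (1) 3(0) + 2(8) + (-1) = 15 ✓
  (2) 1 < 7 ✓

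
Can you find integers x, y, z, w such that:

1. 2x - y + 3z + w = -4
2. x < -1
Yes

Take x = -2, y = 0, z = 0, w = 0. Substituting into each constraint:
  (1) 2(-2) + 0 + 3(0) + 0 = -4 ✓
  (2) -2 < -1 ✓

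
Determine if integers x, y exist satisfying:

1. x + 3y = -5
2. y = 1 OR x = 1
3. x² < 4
Yes

Take x = 1, y = -2. Substituting into each constraint:
  (1) 1 + 3(-2) = -5 ✓
  (2) x = 1, target 1 ✓ (second branch holds)
  (3) x² = (1)² = 1, and 1 < 4 ✓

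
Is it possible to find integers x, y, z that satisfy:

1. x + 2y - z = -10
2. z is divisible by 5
Yes

Take x = -10, y = 0, z = 0. Substituting into each constraint:
  (1) (-10) + 2(0) + 0 = -10 ✓
  (2) 0 = 5 × 0, remainder 0 ✓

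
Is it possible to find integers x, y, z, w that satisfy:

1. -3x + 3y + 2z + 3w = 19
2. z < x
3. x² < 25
Yes

Take x = 3, y = 8, z = 2, w = 0. Substituting into each constraint:
  (1) -3(3) + 3(8) + 2(2) + 3(0) = 19 ✓
  (2) 2 < 3 ✓
  (3) x² = (3)² = 9, and 9 < 25 ✓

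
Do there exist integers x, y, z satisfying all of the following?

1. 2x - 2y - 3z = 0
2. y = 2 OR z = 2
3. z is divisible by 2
Yes

Take x = 0, y = -3, z = 2. Substituting into each constraint:
  (1) 2(0) - 2(-3) - 3(2) = 0 ✓
  (2) z = 2, target 2 ✓ (second branch holds)
  (3) 2 = 2 × 1, remainder 0 ✓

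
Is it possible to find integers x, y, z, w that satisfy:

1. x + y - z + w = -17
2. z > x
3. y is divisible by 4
Yes

Take x = -1, y = 0, z = 0, w = -16. Substituting into each constraint:
  (1) (-1) + 0 + 0 + (-16) = -17 ✓
  (2) 0 > -1 ✓
  (3) 0 = 4 × 0, remainder 0 ✓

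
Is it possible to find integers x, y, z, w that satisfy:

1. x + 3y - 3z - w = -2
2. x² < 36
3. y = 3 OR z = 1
Yes

Take x = 1, y = 0, z = 1, w = 0. Substituting into each constraint:
  (1) 1 + 3(0) - 3(1) + 0 = -2 ✓
  (2) x² = (1)² = 1, and 1 < 36 ✓
  (3) z = 1, target 1 ✓ (second branch holds)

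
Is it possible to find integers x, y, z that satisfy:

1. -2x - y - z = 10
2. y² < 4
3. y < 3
Yes

Take x = 0, y = 0, z = -10. Substituting into each constraint:
  (1) -2(0) + 0 + 10 = 10 ✓
  (2) y² = (0)² = 0, and 0 < 4 ✓
  (3) 0 < 3 ✓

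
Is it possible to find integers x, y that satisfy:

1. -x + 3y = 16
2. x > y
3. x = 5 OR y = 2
No

The full constraint system is jointly infeasible over the integers. Each constraint and what it forces:

  - -x + 3y = 16: is a linear equation tying the variables together
  - x > y: bounds one variable relative to another variable
  - x = 5 OR y = 2: forces a choice: either x = 5 or y = 2

Split on the disjunction (x = 5 OR y = 2):
  • If x = 5: the equation forces y = 7, giving (x, y) = (5, 7), which violates x > y.
  • If y = 2: the equation forces x = -10, giving (y, x) = (2, -10), which violates x > y.
Both branches are infeasible, so the system has no integer solution.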